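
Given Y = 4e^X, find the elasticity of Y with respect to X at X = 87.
Elasticity = 87

Elasticity = (dY/dX) · (X/Y)

dY/dX = 4·e^X
At X = 87: dY/dX = 4·e^87, Y = 4·e^87

Elasticity = (4·e^87) · (87 / (4·e^87)) = 87

Interpretation: for a small percentage change in X, the percentage change in Y is approximately 87.00 times as large.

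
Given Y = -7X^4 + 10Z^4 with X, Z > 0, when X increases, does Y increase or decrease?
Y decreases

Taking the partial derivative:
∂Y/∂X = -28X^3

∂Y/∂X = -28X^3 < 0 (assuming positive values)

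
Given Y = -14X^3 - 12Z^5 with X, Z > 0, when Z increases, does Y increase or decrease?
Y decreases

Taking the partial derivative:
∂Y/∂Z = -60Z^4

∂Y/∂Z = -60Z^4 < 0 (assuming positive values)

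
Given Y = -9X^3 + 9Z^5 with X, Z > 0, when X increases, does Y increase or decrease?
Y decreases

Taking the partial derivative:
∂Y/∂X = -27X^2

∂Y/∂X = -27X^2 < 0 (assuming positive values)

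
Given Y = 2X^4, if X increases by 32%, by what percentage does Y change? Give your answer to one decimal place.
203.6%

For Y = 2X^4:
If X → X(1 + 0.32)
Then Y → Y · (1 + 0.32)^4
     ≈ Y · 3.0360

Percentage change = ((1 + 0.32)^4 − 1) × 100% ≈ 203.6%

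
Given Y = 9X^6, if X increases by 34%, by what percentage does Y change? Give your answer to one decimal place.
478.9%

For Y = 9X^6:
If X → X(1 + 0.34)
Then Y → Y · (1 + 0.34)^6
     ≈ Y · 5.7893

Percentage change = ((1 + 0.34)^6 − 1) × 100% ≈ 478.9%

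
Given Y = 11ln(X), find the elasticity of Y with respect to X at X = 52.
Elasticity = 1/ln(52) ≈ 0.2531

Elasticity = (dY/dX) · (X/Y)

dY/dX = 11/X
At X = 52: dY/dX = 11/52, Y = 11·ln(52)

Elasticity = (11/52) · (52 / (11·ln(52))) = 1/ln(52) ≈ 0.2531

Interpretation: for a small percentage change in X, the percentage change in Y is approximately 0.25 times as large.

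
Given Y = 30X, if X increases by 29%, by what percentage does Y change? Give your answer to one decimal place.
29.0%

For Y = 30X:
If X → X(1 + 0.29)
Then Y → Y · (1 + 0.29)^1
     = Y · 1.2900

Percentage change = ((1 + 0.29)^1 − 1) × 100% = 29.0%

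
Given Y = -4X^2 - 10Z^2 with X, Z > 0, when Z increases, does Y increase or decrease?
Y decreases

Taking the partial derivative:
∂Y/∂Z = -20Z

∂Y/∂Z = -20Z < 0 (assuming positive values)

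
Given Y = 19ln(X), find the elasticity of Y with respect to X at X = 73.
Elasticity = 1/ln(73) ≈ 0.2331

Elasticity = (dY/dX) · (X/Y)

dY/dX = 19/X
At X = 73: dY/dX = 19/73, Y = 19·ln(73)

Elasticity = (19/73) · (73 / (19·ln(73))) = 1/ln(73) ≈ 0.2331

Interpretation: for a small percentage change in X, the percentage change in Y is approximately 0.23 times as large.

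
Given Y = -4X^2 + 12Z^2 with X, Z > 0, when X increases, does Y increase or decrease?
Y decreases

Taking the partial derivative:
∂Y/∂X = -8X

∂Y/∂X = -8X < 0 (assuming positive values)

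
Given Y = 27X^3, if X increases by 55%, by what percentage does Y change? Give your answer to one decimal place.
272.4%

For Y = 27X^3:
If X → X(1 + 0.55)
Then Y → Y · (1 + 0.55)^3
     ≈ Y · 3.7239

Percentage change = ((1 + 0.55)^3 − 1) × 100% ≈ 272.4%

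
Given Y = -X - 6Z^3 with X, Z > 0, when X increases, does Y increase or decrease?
Y decreases

Taking the partial derivative:
∂Y/∂X = -1

∂Y/∂X = -1 < 0 (assuming positive values)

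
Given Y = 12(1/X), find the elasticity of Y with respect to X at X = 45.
Elasticity = -1

Elasticity = (dY/dX) · (X/Y)

dY/dX = -12/X²
At X = 45: dY/dX = -4/675, Y = 4/15

Elasticity = (-4/675) · (45 / (4/15)) = -1

Interpretation: for a small percentage change in X, the percentage change in Y is approximately -1.00 times as large.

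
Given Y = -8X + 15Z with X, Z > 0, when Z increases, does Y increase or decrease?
Y increases

Taking the partial derivative:
∂Y/∂Z = 15

∂Y/∂Z = 15 > 0 (assuming positive values)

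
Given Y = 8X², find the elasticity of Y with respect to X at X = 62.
Elasticity = 2

Elasticity = (dY/dX) · (X/Y)

dY/dX = 16·X
At X = 62: dY/dX = 992, Y = 30752

Elasticity = 992 · (62 / 30752) = 2

Interpretation: for a small percentage change in X, the percentage change in Y is approximately 2.00 times as large.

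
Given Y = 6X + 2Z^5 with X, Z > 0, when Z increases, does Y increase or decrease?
Y increases

Taking the partial derivative:
∂Y/∂Z = 10Z^4

∂Y/∂Z = 10Z^4 > 0 (assuming positive values)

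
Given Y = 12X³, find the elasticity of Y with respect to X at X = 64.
Elasticity = 3

Elasticity = (dY/dX) · (X/Y)

dY/dX = 36·X²
At X = 64: dY/dX = 147456, Y = 3145728

Elasticity = 147456 · (64 / 3145728) = 3

Interpretation: for a small percentage change in X, the percentage change in Y is approximately 3.00 times as large.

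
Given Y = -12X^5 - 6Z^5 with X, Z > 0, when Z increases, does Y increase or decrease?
Y decreases

Taking the partial derivative:
∂Y/∂Z = -30Z^4

∂Y/∂Z = -30Z^4 < 0 (assuming positive values)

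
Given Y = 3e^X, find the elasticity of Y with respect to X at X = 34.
Elasticity = 34

Elasticity = (dY/dX) · (X/Y)

dY/dX = 3·e^X
At X = 34: dY/dX = 3·e^34, Y = 3·e^34

Elasticity = (3·e^34) · (34 / (3·e^34)) = 34

Interpretation: for a small percentage change in X, the percentage change in Y is approximately 34.00 times as large.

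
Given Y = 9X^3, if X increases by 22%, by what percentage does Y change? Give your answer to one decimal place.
81.6%

For Y = 9X^3:
If X → X(1 + 0.22)
Then Y → Y · (1 + 0.22)^3
     ≈ Y · 1.8158

Percentage change = ((1 + 0.22)^3 − 1) × 100% ≈ 81.6%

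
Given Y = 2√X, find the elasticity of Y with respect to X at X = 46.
Elasticity = 1/2

Elasticity = (dY/dX) · (X/Y)

dY/dX = 1/√X
At X = 46: dY/dX = √46/46, Y = 2·√46

Elasticity = (√46/46) · (46 / (2·√46)) = 1/2

Interpretation: for a small percentage change in X, the percentage change in Y is approximately 0.50 times as large.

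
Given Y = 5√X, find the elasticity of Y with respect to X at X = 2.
Elasticity = 1/2

Elasticity = (dY/dX) · (X/Y)

dY/dX = 5/(2·√X)
At X = 2: dY/dX = 5·√2/4, Y = 5·√2

Elasticity = (5·√2/4) · (2 / (5·√2)) = 1/2

Interpretation: for a small percentage change in X, the percentage change in Y is approximately 0.50 times as large.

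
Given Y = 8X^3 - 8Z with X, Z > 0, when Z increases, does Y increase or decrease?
Y decreases

Taking the partial derivative:
∂Y/∂Z = -8

∂Y/∂Z = -8 < 0 (assuming positive values)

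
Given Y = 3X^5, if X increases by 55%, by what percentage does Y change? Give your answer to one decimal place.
794.7%

For Y = 3X^5:
If X → X(1 + 0.55)
Then Y → Y · (1 + 0.55)^5
     ≈ Y · 8.9466

Percentage change = ((1 + 0.55)^5 − 1) × 100% ≈ 794.7%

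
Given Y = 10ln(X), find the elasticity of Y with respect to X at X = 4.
Elasticity = 1/ln(4) ≈ 0.7213

Elasticity = (dY/dX) · (X/Y)

dY/dX = 10/X
At X = 4: dY/dX = 5/2, Y = 10·ln(4)

Elasticity = (5/2) · (4 / (10·ln(4))) = 1/ln(4) ≈ 0.7213

Interpretation: for a small percentage change in X, the percentage change in Y is approximately 0.72 times as large.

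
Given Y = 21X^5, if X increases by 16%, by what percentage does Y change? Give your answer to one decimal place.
110.0%

For Y = 21X^5:
If X → X(1 + 0.16)
Then Y → Y · (1 + 0.16)^5
     ≈ Y · 2.1003

Percentage change = ((1 + 0.16)^5 − 1) × 100% ≈ 110.0%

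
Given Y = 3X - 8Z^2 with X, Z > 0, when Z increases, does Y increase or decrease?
Y decreases

Taking the partial derivative:
∂Y/∂Z = -16Z

∂Y/∂Z = -16Z < 0 (assuming positive values)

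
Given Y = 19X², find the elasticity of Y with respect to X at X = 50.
Elasticity = 2

Elasticity = (dY/dX) · (X/Y)

dY/dX = 38·X
At X = 50: dY/dX = 1900, Y = 47500

Elasticity = 1900 · (50 / 47500) = 2

Interpretation: for a small percentage change in X, the percentage change in Y is approximately 2.00 times as large.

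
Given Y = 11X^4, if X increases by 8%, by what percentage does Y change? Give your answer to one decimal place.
36.0%

For Y = 11X^4:
If X → X(1 + 0.08)
Then Y → Y · (1 + 0.08)^4
     ≈ Y · 1.3605

Percentage change = ((1 + 0.08)^4 − 1) × 100% ≈ 36.0%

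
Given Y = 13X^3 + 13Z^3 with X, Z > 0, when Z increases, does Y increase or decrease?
Y increases

Taking the partial derivative:
∂Y/∂Z = 39Z^2

∂Y/∂Z = 39Z^2 > 0 (assuming positive values)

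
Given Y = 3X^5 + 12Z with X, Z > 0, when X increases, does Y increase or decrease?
Y increases

Taking the partial derivative:
∂Y/∂X = 15X^4

∂Y/∂X = 15X^4 > 0 (assuming positive values)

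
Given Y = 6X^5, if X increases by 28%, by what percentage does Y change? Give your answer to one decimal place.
243.6%

For Y = 6X^5:
If X → X(1 + 0.28)
Then Y → Y · (1 + 0.28)^5
     ≈ Y · 3.4360

Percentage change = ((1 + 0.28)^5 − 1) × 100% ≈ 243.6%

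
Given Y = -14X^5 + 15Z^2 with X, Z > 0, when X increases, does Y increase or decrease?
Y decreases

Taking the partial derivative:
∂Y/∂X = -70X^4

∂Y/∂X = -70X^4 < 0 (assuming positive values)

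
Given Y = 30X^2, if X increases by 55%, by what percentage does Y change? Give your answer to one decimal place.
140.3%

For Y = 30X^2:
If X → X(1 + 0.55)
Then Y → Y · (1 + 0.55)^2
     = Y · 2.4025

Percentage change = ((1 + 0.55)^2 − 1) × 100% ≈ 140.3%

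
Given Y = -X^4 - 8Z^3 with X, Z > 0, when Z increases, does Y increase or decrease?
Y decreases

Taking the partial derivative:
∂Y/∂Z = -24Z^2

∂Y/∂Z = -24Z^2 < 0 (assuming positive values)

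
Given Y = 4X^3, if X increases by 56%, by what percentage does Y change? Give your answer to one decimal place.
279.6%

For Y = 4X^3:
If X → X(1 + 0.56)
Then Y → Y · (1 + 0.56)^3
     ≈ Y · 3.7964

Percentage change = ((1 + 0.56)^3 − 1) × 100% ≈ 279.6%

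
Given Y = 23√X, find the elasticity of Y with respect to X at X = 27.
Elasticity = 1/2

Elasticity = (dY/dX) · (X/Y)

dY/dX = 23/(2·√X)
At X = 27: dY/dX = 23·√3/18, Y = 69·√3

Elasticity = (23·√3/18) · (27 / (69·√3)) = 1/2

Interpretation: for a small percentage change in X, the percentage change in Y is approximately 0.50 times as large.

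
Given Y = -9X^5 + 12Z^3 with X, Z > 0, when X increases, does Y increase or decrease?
Y decreases

Taking the partial derivative:
∂Y/∂X = -45X^4

∂Y/∂X = -45X^4 < 0 (assuming positive values)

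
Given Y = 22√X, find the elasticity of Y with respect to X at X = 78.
Elasticity = 1/2

Elasticity = (dY/dX) · (X/Y)

dY/dX = 11/√X
At X = 78: dY/dX = 11·√78/78, Y = 22·√78

Elasticity = (11·√78/78) · (78 / (22·√78)) = 1/2

Interpretation: for a small percentage change in X, the percentage change in Y is approximately 0.50 times as large.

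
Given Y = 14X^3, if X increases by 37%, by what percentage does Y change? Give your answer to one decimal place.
157.1%

For Y = 14X^3:
If X → X(1 + 0.37)
Then Y → Y · (1 + 0.37)^3
     ≈ Y · 2.5714

Percentage change = ((1 + 0.37)^3 − 1) × 100% ≈ 157.1%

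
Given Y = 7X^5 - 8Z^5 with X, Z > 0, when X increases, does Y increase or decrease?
Y increases

Taking the partial derivative:
∂Y/∂X = 35X^4

∂Y/∂X = 35X^4 > 0 (assuming positive values)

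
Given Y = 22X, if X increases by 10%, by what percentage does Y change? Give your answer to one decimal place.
10.0%

For Y = 22X:
If X → X(1 + 0.1)
Then Y → Y · (1 + 0.1)^1
     = Y · 1.1000

Percentage change = ((1 + 0.1)^1 − 1) × 100% = 10.0%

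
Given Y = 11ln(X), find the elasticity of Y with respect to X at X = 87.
Elasticity = 1/ln(87) ≈ 0.2239

Elasticity = (dY/dX) · (X/Y)

dY/dX = 11/X
At X = 87: dY/dX = 11/87, Y = 11·ln(87)

Elasticity = (11/87) · (87 / (11·ln(87))) = 1/ln(87) ≈ 0.2239

Interpretation: for a small percentage change in X, the percentage change in Y is approximately 0.22 times as large.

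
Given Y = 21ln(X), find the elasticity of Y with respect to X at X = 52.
Elasticity = 1/ln(52) ≈ 0.2531

Elasticity = (dY/dX) · (X/Y)

dY/dX = 21/X
At X = 52: dY/dX = 21/52, Y = 21·ln(52)

Elasticity = (21/52) · (52 / (21·ln(52))) = 1/ln(52) ≈ 0.2531

Interpretation: for a small percentage change in X, the percentage change in Y is approximately 0.25 times as large.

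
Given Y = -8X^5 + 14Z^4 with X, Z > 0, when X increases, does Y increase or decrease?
Y decreases

Taking the partial derivative:
∂Y/∂X = -40X^4

∂Y/∂X = -40X^4 < 0 (assuming positive values)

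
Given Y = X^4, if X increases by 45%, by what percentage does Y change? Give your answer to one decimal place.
342.1%

For Y = X^4:
If X → X(1 + 0.45)
Then Y → Y · (1 + 0.45)^4
     ≈ Y · 4.4205

Percentage change = ((1 + 0.45)^4 − 1) × 100% ≈ 342.1%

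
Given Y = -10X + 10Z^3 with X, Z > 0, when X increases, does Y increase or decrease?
Y decreases

Taking the partial derivative:
∂Y/∂X = -10

∂Y/∂X = -10 < 0 (assuming positive values)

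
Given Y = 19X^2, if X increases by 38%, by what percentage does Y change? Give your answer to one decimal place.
90.4%

For Y = 19X^2:
If X → X(1 + 0.38)
Then Y → Y · (1 + 0.38)^2
     = Y · 1.9044

Percentage change = ((1 + 0.38)^2 − 1) × 100% ≈ 90.4%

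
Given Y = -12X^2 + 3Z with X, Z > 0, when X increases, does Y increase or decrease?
Y decreases

Taking the partial derivative:
∂Y/∂X = -24X

∂Y/∂X = -24X < 0 (assuming positive values)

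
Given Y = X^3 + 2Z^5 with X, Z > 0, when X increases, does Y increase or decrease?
Y increases

Taking the partial derivative:
∂Y/∂X = 3X^2

∂Y/∂X = 3X^2 > 0 (assuming positive values)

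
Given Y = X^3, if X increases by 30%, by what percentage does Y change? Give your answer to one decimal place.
119.7%

For Y = X^3:
If X → X(1 + 0.3)
Then Y → Y · (1 + 0.3)^3
     = Y · 2.1970

Percentage change = ((1 + 0.3)^3 − 1) × 100% = 119.7%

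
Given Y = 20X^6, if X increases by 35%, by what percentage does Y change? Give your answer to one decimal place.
505.3%

For Y = 20X^6:
If X → X(1 + 0.35)
Then Y → Y · (1 + 0.35)^6
     ≈ Y · 6.0534

Percentage change = ((1 + 0.35)^6 − 1) × 100% ≈ 505.3%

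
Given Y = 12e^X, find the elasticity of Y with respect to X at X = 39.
Elasticity = 39

Elasticity = (dY/dX) · (X/Y)

dY/dX = 12·e^X
At X = 39: dY/dX = 12·e^39, Y = 12·e^39

Elasticity = (12·e^39) · (39 / (12·e^39)) = 39

Interpretation: for a small percentage change in X, the percentage change in Y is approximately 39.00 times as large.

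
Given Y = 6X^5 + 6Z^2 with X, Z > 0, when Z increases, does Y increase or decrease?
Y increases

Taking the partial derivative:
∂Y/∂Z = 12Z

∂Y/∂Z = 12Z > 0 (assuming positive values)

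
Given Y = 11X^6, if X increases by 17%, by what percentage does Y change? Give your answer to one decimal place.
156.5%

For Y = 11X^6:
If X → X(1 + 0.17)
Then Y → Y · (1 + 0.17)^6
     ≈ Y · 2.5652

Percentage change = ((1 + 0.17)^6 − 1) × 100% ≈ 156.5%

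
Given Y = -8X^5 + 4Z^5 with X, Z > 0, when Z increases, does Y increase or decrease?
Y increases

Taking the partial derivative:
∂Y/∂Z = 20Z^4

∂Y/∂Z = 20Z^4 > 0 (assuming positive values)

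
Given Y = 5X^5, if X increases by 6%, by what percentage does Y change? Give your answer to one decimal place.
33.8%

For Y = 5X^5:
If X → X(1 + 0.06)
Then Y → Y · (1 + 0.06)^5
     ≈ Y · 1.3382

Percentage change = ((1 + 0.06)^5 − 1) × 100% ≈ 33.8%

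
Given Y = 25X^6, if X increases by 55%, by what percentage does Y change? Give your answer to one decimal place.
1286.7%

For Y = 25X^6:
If X → X(1 + 0.55)
Then Y → Y · (1 + 0.55)^6
     ≈ Y · 13.8672

Percentage change = ((1 + 0.55)^6 − 1) × 100% ≈ 1286.7%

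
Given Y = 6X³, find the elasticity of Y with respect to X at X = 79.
Elasticity = 3

Elasticity = (dY/dX) · (X/Y)

dY/dX = 18·X²
At X = 79: dY/dX = 112338, Y = 2958234

Elasticity = 112338 · (79 / 2958234) = 3

Interpretation: for a small percentage change in X, the percentage change in Y is approximately 3.00 times as large.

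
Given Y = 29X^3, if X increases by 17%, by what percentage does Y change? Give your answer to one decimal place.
60.2%

For Y = 29X^3:
If X → X(1 + 0.17)
Then Y → Y · (1 + 0.17)^3
     ≈ Y · 1.6016

Percentage change = ((1 + 0.17)^3 − 1) × 100% ≈ 60.2%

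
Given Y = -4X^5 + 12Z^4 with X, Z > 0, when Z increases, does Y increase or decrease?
Y increases

Taking the partial derivative:
∂Y/∂Z = 48Z^3

∂Y/∂Z = 48Z^3 > 0 (assuming positive values)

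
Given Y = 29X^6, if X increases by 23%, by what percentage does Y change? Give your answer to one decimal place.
246.3%

For Y = 29X^6:
If X → X(1 + 0.23)
Then Y → Y · (1 + 0.23)^6
     ≈ Y · 3.4628

Percentage change = ((1 + 0.23)^6 − 1) × 100% ≈ 246.3%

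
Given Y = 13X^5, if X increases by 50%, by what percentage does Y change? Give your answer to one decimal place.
659.4%

For Y = 13X^5:
If X → X(1 + 0.5)
Then Y → Y · (1 + 0.5)^5
     ≈ Y · 7.5938

Percentage change = ((1 + 0.5)^5 − 1) × 100% ≈ 659.4%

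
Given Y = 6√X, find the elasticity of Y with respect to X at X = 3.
Elasticity = 1/2

Elasticity = (dY/dX) · (X/Y)

dY/dX = 3/√X
At X = 3: dY/dX = √3, Y = 6·√3

Elasticity = (√3) · (3 / (6·√3)) = 1/2

Interpretation: for a small percentage change in X, the percentage change in Y is approximately 0.50 times as large.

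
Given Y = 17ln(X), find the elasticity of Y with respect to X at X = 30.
Elasticity = 1/ln(30) ≈ 0.2940

Elasticity = (dY/dX) · (X/Y)

dY/dX = 17/X
At X = 30: dY/dX = 17/30, Y = 17·ln(30)

Elasticity = (17/30) · (30 / (17·ln(30))) = 1/ln(30) ≈ 0.2940

Interpretation: for a small percentage change in X, the percentage change in Y is approximately 0.29 times as large.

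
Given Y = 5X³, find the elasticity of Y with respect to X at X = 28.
Elasticity = 3

Elasticity = (dY/dX) · (X/Y)

dY/dX = 15·X²
At X = 28: dY/dX = 11760, Y = 109760

Elasticity = 11760 · (28 / 109760) = 3

Interpretation: for a small percentage change in X, the percentage change in Y is approximately 3.00 times as large.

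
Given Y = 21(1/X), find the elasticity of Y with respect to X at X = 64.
Elasticity = -1

Elasticity = (dY/dX) · (X/Y)

dY/dX = -21/X²
At X = 64: dY/dX = -21/4096, Y = 21/64

Elasticity = (-21/4096) · (64 / (21/64)) = -1

Interpretation: for a small percentage change in X, the percentage change in Y is approximately -1.00 times as large.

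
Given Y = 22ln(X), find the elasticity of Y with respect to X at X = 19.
Elasticity = 1/ln(19) ≈ 0.3396

Elasticity = (dY/dX) · (X/Y)

dY/dX = 22/X
At X = 19: dY/dX = 22/19, Y = 22·ln(19)

Elasticity = (22/19) · (19 / (22·ln(19))) = 1/ln(19) ≈ 0.3396

Interpretation: for a small percentage change in X, the percentage change in Y is approximately 0.34 times as large.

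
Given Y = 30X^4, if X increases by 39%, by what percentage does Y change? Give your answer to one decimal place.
273.3%

For Y = 30X^4:
If X → X(1 + 0.39)
Then Y → Y · (1 + 0.39)^4
     ≈ Y · 3.7330

Percentage change = ((1 + 0.39)^4 − 1) × 100% ≈ 273.3%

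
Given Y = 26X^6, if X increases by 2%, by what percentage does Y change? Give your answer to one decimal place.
12.6%

For Y = 26X^6:
If X → X(1 + 0.02)
Then Y → Y · (1 + 0.02)^6
     ≈ Y · 1.1262

Percentage change = ((1 + 0.02)^6 − 1) × 100% ≈ 12.6%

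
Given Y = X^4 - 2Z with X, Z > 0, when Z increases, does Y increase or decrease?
Y decreases

Taking the partial derivative:
∂Y/∂Z = -2

∂Y/∂Z = -2 < 0 (assuming positive values)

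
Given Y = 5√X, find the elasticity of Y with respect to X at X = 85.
Elasticity = 1/2

Elasticity = (dY/dX) · (X/Y)

dY/dX = 5/(2·√X)
At X = 85: dY/dX = √85/34, Y = 5·√85

Elasticity = (√85/34) · (85 / (5·√85)) = 1/2

Interpretation: for a small percentage change in X, the percentage change in Y is approximately 0.50 times as large.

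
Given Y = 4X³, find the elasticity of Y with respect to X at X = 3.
Elasticity = 3

Elasticity = (dY/dX) · (X/Y)

dY/dX = 12·X²
At X = 3: dY/dX = 108, Y = 108

Elasticity = 108 · (3 / 108) = 3

Interpretation: for a small percentage change in X, the percentage change in Y is approximately 3.00 times as large.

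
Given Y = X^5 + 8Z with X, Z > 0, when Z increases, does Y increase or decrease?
Y increases

Taking the partial derivative:
∂Y/∂Z = 8

∂Y/∂Z = 8 > 0 (assuming positive values)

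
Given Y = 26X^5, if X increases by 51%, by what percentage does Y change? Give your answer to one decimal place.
685.0%

For Y = 26X^5:
If X → X(1 + 0.51)
Then Y → Y · (1 + 0.51)^5
     ≈ Y · 7.8503

Percentage change = ((1 + 0.51)^5 − 1) × 100% ≈ 685.0%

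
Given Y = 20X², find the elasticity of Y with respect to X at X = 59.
Elasticity = 2

Elasticity = (dY/dX) · (X/Y)

dY/dX = 40·X
At X = 59: dY/dX = 2360, Y = 69620

Elasticity = 2360 · (59 / 69620) = 2

Interpretation: for a small percentage change in X, the percentage change in Y is approximately 2.00 times as large.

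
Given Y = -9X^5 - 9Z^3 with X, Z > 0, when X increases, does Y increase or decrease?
Y decreases

Taking the partial derivative:
∂Y/∂X = -45X^4

∂Y/∂X = -45X^4 < 0 (assuming positive values)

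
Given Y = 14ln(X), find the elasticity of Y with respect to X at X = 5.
Elasticity = 1/ln(5) ≈ 0.6213

Elasticity = (dY/dX) · (X/Y)

dY/dX = 14/X
At X = 5: dY/dX = 14/5, Y = 14·ln(5)

Elasticity = (14/5) · (5 / (14·ln(5))) = 1/ln(5) ≈ 0.6213

Interpretation: for a small percentage change in X, the percentage change in Y is approximately 0.62 times as large.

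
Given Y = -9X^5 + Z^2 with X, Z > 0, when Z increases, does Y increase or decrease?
Y increases

Taking the partial derivative:
∂Y/∂Z = 2Z

∂Y/∂Z = 2Z > 0 (assuming positive values)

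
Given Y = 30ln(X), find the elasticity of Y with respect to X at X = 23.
Elasticity = 1/ln(23) ≈ 0.3189

Elasticity = (dY/dX) · (X/Y)

dY/dX = 30/X
At X = 23: dY/dX = 30/23, Y = 30·ln(23)

Elasticity = (30/23) · (23 / (30·ln(23))) = 1/ln(23) ≈ 0.3189

Interpretation: for a small percentage change in X, the percentage change in Y is approximately 0.32 times as large.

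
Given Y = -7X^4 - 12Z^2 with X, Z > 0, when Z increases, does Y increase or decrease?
Y decreases

Taking the partial derivative:
∂Y/∂Z = -24Z

∂Y/∂Z = -24Z < 0 (assuming positive values)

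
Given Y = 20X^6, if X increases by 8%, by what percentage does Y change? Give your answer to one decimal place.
58.7%

For Y = 20X^6:
If X → X(1 + 0.08)
Then Y → Y · (1 + 0.08)^6
     ≈ Y · 1.5869

Percentage change = ((1 + 0.08)^6 − 1) × 100% ≈ 58.7%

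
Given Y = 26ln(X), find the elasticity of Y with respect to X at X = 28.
Elasticity = 1/ln(28) ≈ 0.3001

Elasticity = (dY/dX) · (X/Y)

dY/dX = 26/X
At X = 28: dY/dX = 13/14, Y = 26·ln(28)

Elasticity = (13/14) · (28 / (26·ln(28))) = 1/ln(28) ≈ 0.3001

Interpretation: for a small percentage change in X, the percentage change in Y is approximately 0.30 times as large.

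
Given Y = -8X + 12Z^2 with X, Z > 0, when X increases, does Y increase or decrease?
Y decreases

Taking the partial derivative:
∂Y/∂X = -8

∂Y/∂X = -8 < 0 (assuming positive values)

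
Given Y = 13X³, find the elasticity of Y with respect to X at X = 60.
Elasticity = 3

Elasticity = (dY/dX) · (X/Y)

dY/dX = 39·X²
At X = 60: dY/dX = 140400, Y = 2808000

Elasticity = 140400 · (60 / 2808000) = 3

Interpretation: for a small percentage change in X, the percentage change in Y is approximately 3.00 times as large.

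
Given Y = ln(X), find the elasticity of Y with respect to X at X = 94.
Elasticity = 1/ln(94) ≈ 0.2201

Elasticity = (dY/dX) · (X/Y)

dY/dX = 1/X
At X = 94: dY/dX = 1/94, Y = ln(94)

Elasticity = (1/94) · (94 / (ln(94))) = 1/ln(94) ≈ 0.2201

Interpretation: for a small percentage change in X, the percentage change in Y is approximately 0.22 times as large.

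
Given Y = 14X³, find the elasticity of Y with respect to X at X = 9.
Elasticity = 3

Elasticity = (dY/dX) · (X/Y)

dY/dX = 42·X²
At X = 9: dY/dX = 3402, Y = 10206

Elasticity = 3402 · (9 / 10206) = 3

Interpretation: for a small percentage change in X, the percentage change in Y is approximately 3.00 times as large.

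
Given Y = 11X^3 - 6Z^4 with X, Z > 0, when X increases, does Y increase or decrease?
Y increases

Taking the partial derivative:
∂Y/∂X = 33X^2

∂Y/∂X = 33X^2 > 0 (assuming positive values)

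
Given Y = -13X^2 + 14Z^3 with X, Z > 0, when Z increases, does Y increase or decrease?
Y increases

Taking the partial derivative:
∂Y/∂Z = 42Z^2

∂Y/∂Z = 42Z^2 > 0 (assuming positive values)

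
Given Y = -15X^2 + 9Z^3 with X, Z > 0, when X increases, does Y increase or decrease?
Y decreases

Taking the partial derivative:
∂Y/∂X = -30X

∂Y/∂X = -30X < 0 (assuming positive values)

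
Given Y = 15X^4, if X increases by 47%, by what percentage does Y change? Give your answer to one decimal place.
366.9%

For Y = 15X^4:
If X → X(1 + 0.47)
Then Y → Y · (1 + 0.47)^4
     ≈ Y · 4.6695

Percentage change = ((1 + 0.47)^4 − 1) × 100% ≈ 366.9%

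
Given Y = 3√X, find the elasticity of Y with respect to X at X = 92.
Elasticity = 1/2

Elasticity = (dY/dX) · (X/Y)

dY/dX = 3/(2·√X)
At X = 92: dY/dX = 3·√23/92, Y = 6·√23

Elasticity = (3·√23/92) · (92 / (6·√23)) = 1/2

Interpretation: for a small percentage change in X, the percentage change in Y is approximately 0.50 times as large.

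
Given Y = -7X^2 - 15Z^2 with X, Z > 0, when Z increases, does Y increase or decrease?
Y decreases

Taking the partial derivative:
∂Y/∂Z = -30Z

∂Y/∂Z = -30Z < 0 (assuming positive values)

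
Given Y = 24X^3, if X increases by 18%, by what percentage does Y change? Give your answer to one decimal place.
64.3%

For Y = 24X^3:
If X → X(1 + 0.18)
Then Y → Y · (1 + 0.18)^3
     ≈ Y · 1.6430

Percentage change = ((1 + 0.18)^3 − 1) × 100% ≈ 64.3%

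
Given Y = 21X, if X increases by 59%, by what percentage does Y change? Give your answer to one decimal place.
59.0%

For Y = 21X:
If X → X(1 + 0.59)
Then Y → Y · (1 + 0.59)^1
     = Y · 1.5900

Percentage change = ((1 + 0.59)^1 − 1) × 100% = 59.0%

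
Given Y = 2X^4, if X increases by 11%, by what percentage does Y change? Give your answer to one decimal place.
51.8%

For Y = 2X^4:
If X → X(1 + 0.11)
Then Y → Y · (1 + 0.11)^4
     ≈ Y · 1.5181

Percentage change = ((1 + 0.11)^4 − 1) × 100% ≈ 51.8%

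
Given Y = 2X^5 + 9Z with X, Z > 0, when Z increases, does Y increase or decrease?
Y increases

Taking the partial derivative:
∂Y/∂Z = 9

∂Y/∂Z = 9 > 0 (assuming positive values)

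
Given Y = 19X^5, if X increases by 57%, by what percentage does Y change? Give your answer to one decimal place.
853.9%

For Y = 19X^5:
If X → X(1 + 0.57)
Then Y → Y · (1 + 0.57)^5
     ≈ Y · 9.5389

Percentage change = ((1 + 0.57)^5 − 1) × 100% ≈ 853.9%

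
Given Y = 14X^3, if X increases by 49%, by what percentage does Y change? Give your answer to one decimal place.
230.8%

For Y = 14X^3:
If X → X(1 + 0.49)
Then Y → Y · (1 + 0.49)^3
     ≈ Y · 3.3079

Percentage change = ((1 + 0.49)^3 − 1) × 100% ≈ 230.8%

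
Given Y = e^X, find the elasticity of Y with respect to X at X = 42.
Elasticity = 42

Elasticity = (dY/dX) · (X/Y)

dY/dX = e^X
At X = 42: dY/dX = e^42, Y = e^42

Elasticity = (e^42) · (42 / (e^42)) = 42

Interpretation: for a small percentage change in X, the percentage change in Y is approximately 42.00 times as large.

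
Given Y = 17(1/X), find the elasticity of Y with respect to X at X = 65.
Elasticity = -1

Elasticity = (dY/dX) · (X/Y)

dY/dX = -17/X²
At X = 65: dY/dX = -17/4225, Y = 17/65

Elasticity = (-17/4225) · (65 / (17/65)) = -1

Interpretation: for a small percentage change in X, the percentage change in Y is approximately -1.00 times as large.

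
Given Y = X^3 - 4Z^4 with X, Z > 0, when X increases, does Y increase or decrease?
Y increases

Taking the partial derivative:
∂Y/∂X = 3X^2

∂Y/∂X = 3X^2 > 0 (assuming positive values)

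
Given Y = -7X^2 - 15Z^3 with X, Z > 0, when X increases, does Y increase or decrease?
Y decreases

Taking the partial derivative:
∂Y/∂X = -14X

∂Y/∂X = -14X < 0 (assuming positive values)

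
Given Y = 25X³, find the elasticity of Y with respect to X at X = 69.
Elasticity = 3

Elasticity = (dY/dX) · (X/Y)

dY/dX = 75·X²
At X = 69: dY/dX = 357075, Y = 8212725

Elasticity = 357075 · (69 / 8212725) = 3

Interpretation: for a small percentage change in X, the percentage change in Y is approximately 3.00 times as large.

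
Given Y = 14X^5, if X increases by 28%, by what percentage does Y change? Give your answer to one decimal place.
243.6%

For Y = 14X^5:
If X → X(1 + 0.28)
Then Y → Y · (1 + 0.28)^5
     ≈ Y · 3.4360

Percentage change = ((1 + 0.28)^5 − 1) × 100% ≈ 243.6%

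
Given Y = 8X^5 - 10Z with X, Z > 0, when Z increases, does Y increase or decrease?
Y decreases

Taking the partial derivative:
∂Y/∂Z = -10

∂Y/∂Z = -10 < 0 (assuming positive values)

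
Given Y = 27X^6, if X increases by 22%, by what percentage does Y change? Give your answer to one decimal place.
229.7%

For Y = 27X^6:
If X → X(1 + 0.22)
Then Y → Y · (1 + 0.22)^6
     ≈ Y · 3.2973

Percentage change = ((1 + 0.22)^6 − 1) × 100% ≈ 229.7%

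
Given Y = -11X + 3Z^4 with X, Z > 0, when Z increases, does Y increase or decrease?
Y increases

Taking the partial derivative:
∂Y/∂Z = 12Z^3

∂Y/∂Z = 12Z^3 > 0 (assuming positive values)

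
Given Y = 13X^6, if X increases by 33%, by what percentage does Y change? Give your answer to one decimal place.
453.5%

For Y = 13X^6:
If X → X(1 + 0.33)
Then Y → Y · (1 + 0.33)^6
     ≈ Y · 5.5349

Percentage change = ((1 + 0.33)^6 − 1) × 100% ≈ 453.5%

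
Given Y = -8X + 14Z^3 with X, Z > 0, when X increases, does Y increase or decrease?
Y decreases

Taking the partial derivative:
∂Y/∂X = -8

∂Y/∂X = -8 < 0 (assuming positive values)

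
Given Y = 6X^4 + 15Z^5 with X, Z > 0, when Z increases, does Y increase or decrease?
Y increases

Taking the partial derivative:
∂Y/∂Z = 75Z^4

∂Y/∂Z = 75Z^4 > 0 (assuming positive values)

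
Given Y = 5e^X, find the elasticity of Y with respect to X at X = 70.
Elasticity = 70

Elasticity = (dY/dX) · (X/Y)

dY/dX = 5·e^X
At X = 70: dY/dX = 5·e^70, Y = 5·e^70

Elasticity = (5·e^70) · (70 / (5·e^70)) = 70

Interpretation: for a small percentage change in X, the percentage change in Y is approximately 70.00 times as large.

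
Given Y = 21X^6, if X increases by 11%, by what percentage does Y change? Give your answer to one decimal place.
87.0%

For Y = 21X^6:
If X → X(1 + 0.11)
Then Y → Y · (1 + 0.11)^6
     ≈ Y · 1.8704

Percentage change = ((1 + 0.11)^6 − 1) × 100% ≈ 87.0%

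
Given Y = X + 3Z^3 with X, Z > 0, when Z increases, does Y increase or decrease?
Y increases

Taking the partial derivative:
∂Y/∂Z = 9Z^2

∂Y/∂Z = 9Z^2 > 0 (assuming positive values)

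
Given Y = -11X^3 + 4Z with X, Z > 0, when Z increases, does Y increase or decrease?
Y increases

Taking the partial derivative:
∂Y/∂Z = 4

∂Y/∂Z = 4 > 0 (assuming positive values)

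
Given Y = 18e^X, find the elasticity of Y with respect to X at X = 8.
Elasticity = 8

Elasticity = (dY/dX) · (X/Y)

dY/dX = 18·e^X
At X = 8: dY/dX = 18·e^8, Y = 18·e^8

Elasticity = (18·e^8) · (8 / (18·e^8)) = 8

Interpretation: for a small percentage change in X, the percentage change in Y is approximately 8.00 times as large.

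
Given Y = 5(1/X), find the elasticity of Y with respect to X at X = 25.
Elasticity = -1

Elasticity = (dY/dX) · (X/Y)

dY/dX = -5/X²
At X = 25: dY/dX = -1/125, Y = 1/5

Elasticity = (-1/125) · (25 / (1/5)) = -1

Interpretation: for a small percentage change in X, the percentage change in Y is approximately -1.00 times as large.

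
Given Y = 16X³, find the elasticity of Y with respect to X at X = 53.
Elasticity = 3

Elasticity = (dY/dX) · (X/Y)

dY/dX = 48·X²
At X = 53: dY/dX = 134832, Y = 2382032

Elasticity = 134832 · (53 / 2382032) = 3

Interpretation: for a small percentage change in X, the percentage change in Y is approximately 3.00 times as large.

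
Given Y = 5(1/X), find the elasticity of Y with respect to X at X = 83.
Elasticity = -1

Elasticity = (dY/dX) · (X/Y)

dY/dX = -5/X²
At X = 83: dY/dX = -5/6889, Y = 5/83

Elasticity = (-5/6889) · (83 / (5/83)) = -1

Interpretation: for a small percentage change in X, the percentage change in Y is approximately -1.00 times as large.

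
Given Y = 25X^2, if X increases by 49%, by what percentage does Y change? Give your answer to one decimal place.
122.0%

For Y = 25X^2:
If X → X(1 + 0.49)
Then Y → Y · (1 + 0.49)^2
     = Y · 2.2201

Percentage change = ((1 + 0.49)^2 − 1) × 100% ≈ 122.0%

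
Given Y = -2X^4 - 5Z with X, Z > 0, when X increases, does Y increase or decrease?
Y decreases

Taking the partial derivative:
∂Y/∂X = -8X^3

∂Y/∂X = -8X^3 < 0 (assuming positive values)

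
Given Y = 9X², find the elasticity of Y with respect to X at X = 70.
Elasticity = 2

Elasticity = (dY/dX) · (X/Y)

dY/dX = 18·X
At X = 70: dY/dX = 1260, Y = 44100

Elasticity = 1260 · (70 / 44100) = 2

Interpretation: for a small percentage change in X, the percentage change in Y is approximately 2.00 times as large.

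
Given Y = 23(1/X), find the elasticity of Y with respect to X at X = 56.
Elasticity = -1

Elasticity = (dY/dX) · (X/Y)

dY/dX = -23/X²
At X = 56: dY/dX = -23/3136, Y = 23/56

Elasticity = (-23/3136) · (56 / (23/56)) = -1

Interpretation: for a small percentage change in X, the percentage change in Y is approximately -1.00 times as large.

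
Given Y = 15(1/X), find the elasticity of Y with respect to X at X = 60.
Elasticity = -1

Elasticity = (dY/dX) · (X/Y)

dY/dX = -15/X²
At X = 60: dY/dX = -1/240, Y = 1/4

Elasticity = (-1/240) · (60 / (1/4)) = -1

Interpretation: for a small percentage change in X, the percentage change in Y is approximately -1.00 times as large.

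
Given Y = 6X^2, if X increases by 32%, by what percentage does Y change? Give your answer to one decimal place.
74.2%

For Y = 6X^2:
If X → X(1 + 0.32)
Then Y → Y · (1 + 0.32)^2
     = Y · 1.7424

Percentage change = ((1 + 0.32)^2 − 1) × 100% ≈ 74.2%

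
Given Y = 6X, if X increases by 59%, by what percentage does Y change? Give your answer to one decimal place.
59.0%

For Y = 6X:
If X → X(1 + 0.59)
Then Y → Y · (1 + 0.59)^1
     = Y · 1.5900

Percentage change = ((1 + 0.59)^1 − 1) × 100% = 59.0%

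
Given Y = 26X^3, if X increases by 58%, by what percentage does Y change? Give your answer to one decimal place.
294.4%

For Y = 26X^3:
If X → X(1 + 0.58)
Then Y → Y · (1 + 0.58)^3
     ≈ Y · 3.9443

Percentage change = ((1 + 0.58)^3 − 1) × 100% ≈ 294.4%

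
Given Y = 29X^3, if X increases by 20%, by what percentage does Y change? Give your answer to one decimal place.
72.8%

For Y = 29X^3:
If X → X(1 + 0.2)
Then Y → Y · (1 + 0.2)^3
     = Y · 1.7280

Percentage change = ((1 + 0.2)^3 − 1) × 100% = 72.8%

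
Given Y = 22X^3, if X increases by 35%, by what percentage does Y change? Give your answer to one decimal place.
146.0%

For Y = 22X^3:
If X → X(1 + 0.35)
Then Y → Y · (1 + 0.35)^3
     ≈ Y · 2.4604

Percentage change = ((1 + 0.35)^3 − 1) × 100% ≈ 146.0%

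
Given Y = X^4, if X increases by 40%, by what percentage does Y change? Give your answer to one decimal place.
284.2%

For Y = X^4:
If X → X(1 + 0.4)
Then Y → Y · (1 + 0.4)^4
     = Y · 3.8416

Percentage change = ((1 + 0.4)^4 − 1) × 100% ≈ 284.2%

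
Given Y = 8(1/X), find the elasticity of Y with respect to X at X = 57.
Elasticity = -1

Elasticity = (dY/dX) · (X/Y)

dY/dX = -8/X²
At X = 57: dY/dX = -8/3249, Y = 8/57

Elasticity = (-8/3249) · (57 / (8/57)) = -1

Interpretation: for a small percentage change in X, the percentage change in Y is approximately -1.00 times as large.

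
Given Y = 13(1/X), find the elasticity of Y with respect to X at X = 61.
Elasticity = -1

Elasticity = (dY/dX) · (X/Y)

dY/dX = -13/X²
At X = 61: dY/dX = -13/3721, Y = 13/61

Elasticity = (-13/3721) · (61 / (13/61)) = -1

Interpretation: for a small percentage change in X, the percentage change in Y is approximately -1.00 times as large.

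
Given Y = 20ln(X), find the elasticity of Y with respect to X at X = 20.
Elasticity = 1/ln(20) ≈ 0.3338

Elasticity = (dY/dX) · (X/Y)

dY/dX = 20/X
At X = 20: dY/dX = 1, Y = 20·ln(20)

Elasticity = 1 · (20 / (20·ln(20))) = 1/ln(20) ≈ 0.3338

Interpretation: for a small percentage change in X, the percentage change in Y is approximately 0.33 times as large.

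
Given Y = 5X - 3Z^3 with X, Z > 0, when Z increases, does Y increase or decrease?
Y decreases

Taking the partial derivative:
∂Y/∂Z = -9Z^2

∂Y/∂Z = -9Z^2 < 0 (assuming positive values)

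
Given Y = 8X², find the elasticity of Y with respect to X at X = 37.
Elasticity = 2

Elasticity = (dY/dX) · (X/Y)

dY/dX = 16·X
At X = 37: dY/dX = 592, Y = 10952

Elasticity = 592 · (37 / 10952) = 2

Interpretation: for a small percentage change in X, the percentage change in Y is approximately 2.00 times as large.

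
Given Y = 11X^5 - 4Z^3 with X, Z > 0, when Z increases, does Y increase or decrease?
Y decreases

Taking the partial derivative:
∂Y/∂Z = -12Z^2

∂Y/∂Z = -12Z^2 < 0 (assuming positive values)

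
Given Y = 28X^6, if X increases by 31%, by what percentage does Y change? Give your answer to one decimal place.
405.4%

For Y = 28X^6:
If X → X(1 + 0.31)
Then Y → Y · (1 + 0.31)^6
     ≈ Y · 5.0539

Percentage change = ((1 + 0.31)^6 − 1) × 100% ≈ 405.4%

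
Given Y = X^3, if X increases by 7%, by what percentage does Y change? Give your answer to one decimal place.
22.5%

For Y = X^3:
If X → X(1 + 0.07)
Then Y → Y · (1 + 0.07)^3
     ≈ Y · 1.2250

Percentage change = ((1 + 0.07)^3 − 1) × 100% ≈ 22.5%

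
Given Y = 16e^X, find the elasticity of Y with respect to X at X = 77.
Elasticity = 77

Elasticity = (dY/dX) · (X/Y)

dY/dX = 16·e^X
At X = 77: dY/dX = 16·e^77, Y = 16·e^77

Elasticity = (16·e^77) · (77 / (16·e^77)) = 77

Interpretation: for a small percentage change in X, the percentage change in Y is approximately 77.00 times as large.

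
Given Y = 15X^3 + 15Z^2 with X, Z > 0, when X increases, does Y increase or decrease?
Y increases

Taking the partial derivative:
∂Y/∂X = 45X^2

∂Y/∂X = 45X^2 > 0 (assuming positive values)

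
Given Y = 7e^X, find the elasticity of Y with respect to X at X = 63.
Elasticity = 63

Elasticity = (dY/dX) · (X/Y)

dY/dX = 7·e^X
At X = 63: dY/dX = 7·e^63, Y = 7·e^63

Elasticity = (7·e^63) · (63 / (7·e^63)) = 63

Interpretation: for a small percentage change in X, the percentage change in Y is approximately 63.00 times as large.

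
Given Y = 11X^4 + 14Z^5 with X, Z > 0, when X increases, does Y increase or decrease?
Y increases

Taking the partial derivative:
∂Y/∂X = 44X^3

∂Y/∂X = 44X^3 > 0 (assuming positive values)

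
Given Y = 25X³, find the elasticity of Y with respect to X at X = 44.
Elasticity = 3

Elasticity = (dY/dX) · (X/Y)

dY/dX = 75·X²
At X = 44: dY/dX = 145200, Y = 2129600

Elasticity = 145200 · (44 / 2129600) = 3

Interpretation: for a small percentage change in X, the percentage change in Y is approximately 3.00 times as large.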